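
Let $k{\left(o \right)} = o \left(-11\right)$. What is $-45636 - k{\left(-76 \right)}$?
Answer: $-46472$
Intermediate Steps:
$k{\left(o \right)} = - 11 o$
$-45636 - k{\left(-76 \right)} = -45636 - \left(-11\right) \left(-76\right) = -45636 - 836 = -46472$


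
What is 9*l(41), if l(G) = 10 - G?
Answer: -279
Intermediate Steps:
9*l(41) = 9*(10 - 1*41) = 9*(10 - 41) = 9*(-31) = -279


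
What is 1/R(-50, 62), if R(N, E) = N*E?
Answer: -1/3100 ≈ -0.00032258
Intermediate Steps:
R(N, E) = E*N
1/R(-50, 62) = 1/(62*(-50)) = 1/(-3100) = -1/3100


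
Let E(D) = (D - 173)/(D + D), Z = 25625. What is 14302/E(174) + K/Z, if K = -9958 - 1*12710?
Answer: 127538062332/25625 ≈ 4.9771e+6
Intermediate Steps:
K = -22668 (K = -9958 - 12710 = -22668)
E(D) = (-173 + D)/(2*D) (E(D) = (-173 + D)/((2*D)) = (-173 + D)*(1/(2*D)) = (-173 + D)/(2*D))
14302/E(174) + K/Z = 14302/(((½)*(-173 + 174)/174)) - 22668/25625 = 14302/(((½)*(1/174)*1)) - 22668*1/25625 = 14302/(1/348) - 22668/25625 = 14302*348 - 22668/25625 = 4977096 - 22668/25625 = 127538062332/25625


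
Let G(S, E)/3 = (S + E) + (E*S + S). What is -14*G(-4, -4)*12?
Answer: -2016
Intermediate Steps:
G(S, E) = 3*E + 6*S + 3*E*S (G(S, E) = 3*((S + E) + (E*S + S)) = 3*((E + S) + (S + E*S)) = 3*(E + 2*S + E*S) = 3*E + 6*S + 3*E*S)
-14*G(-4, -4)*12 = -14*(3*(-4) + 6*(-4) + 3*(-4)*(-4))*12 = -14*(-12 - 24 + 48)*12 = -14*12*12 = -168*12 = -2016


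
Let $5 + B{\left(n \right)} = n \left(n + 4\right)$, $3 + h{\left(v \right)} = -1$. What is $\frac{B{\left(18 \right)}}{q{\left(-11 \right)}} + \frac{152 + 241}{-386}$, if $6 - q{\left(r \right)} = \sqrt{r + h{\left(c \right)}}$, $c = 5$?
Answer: $\frac{17363}{386} + \frac{23 i \sqrt{15}}{3} \approx 44.982 + 29.693 i$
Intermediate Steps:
$h{\left(v \right)} = -4$ ($h{\left(v \right)} = -3 - 1 = -4$)
$q{\left(r \right)} = 6 - \sqrt{-4 + r}$ ($q{\left(r \right)} = 6 - \sqrt{r - 4} = 6 - \sqrt{-4 + r}$)
$B{\left(n \right)} = -5 + n \left(4 + n\right)$ ($B{\left(n \right)} = -5 + n \left(n + 4\right) = -5 + n \left(4 + n\right)$)
$\frac{B{\left(18 \right)}}{q{\left(-11 \right)}} + \frac{152 + 241}{-386} = \frac{-5 + 18^{2} + 4 \cdot 18}{6 - \sqrt{-4 - 11}} + \frac{152 + 241}{-386} = \frac{-5 + 324 + 72}{6 - \sqrt{-15}} + 393 \left(- \frac{1}{386}\right) = \frac{391}{6 - i \sqrt{15}} - \frac{393}{386} = - \frac{393}{386} + \frac{391}{6 - i \sqrt{15}}$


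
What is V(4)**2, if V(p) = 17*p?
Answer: 4624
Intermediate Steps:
V(4)**2 = (17*4)**2 = 68**2 = 4624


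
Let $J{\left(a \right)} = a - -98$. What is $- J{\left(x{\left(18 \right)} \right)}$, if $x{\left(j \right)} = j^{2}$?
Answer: $-422$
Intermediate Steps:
$J{\left(a \right)} = 98 + a$ ($J{\left(a \right)} = a + 98 = 98 + a$)
$- J{\left(x{\left(18 \right)} \right)} = - (98 + 18^{2}) = - (98 + 324) = \left(-1\right) 422 = -422$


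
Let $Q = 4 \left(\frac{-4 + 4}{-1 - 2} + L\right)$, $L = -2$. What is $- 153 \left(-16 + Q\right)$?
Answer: $3672$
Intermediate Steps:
$Q = -8$ ($Q = 4 \left(\frac{-4 + 4}{-1 - 2} - 2\right) = 4 \left(\frac{0}{-3} - 2\right) = 4 \left(0 \left(- \frac{1}{3}\right) - 2\right) = 4 \left(0 - 2\right) = 4 \left(-2\right) = -8$)
$- 153 \left(-16 + Q\right) = - 153 \left(-16 - 8\right) = \left(-153\right) \left(-24\right) = 3672$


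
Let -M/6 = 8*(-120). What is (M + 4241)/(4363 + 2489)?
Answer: 10001/6852 ≈ 1.4596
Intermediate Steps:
M = 5760 (M = -48*(-120) = -6*(-960) = 5760)
(M + 4241)/(4363 + 2489) = (5760 + 4241)/(4363 + 2489) = 10001/6852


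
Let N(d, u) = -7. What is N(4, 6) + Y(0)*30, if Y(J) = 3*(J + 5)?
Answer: 443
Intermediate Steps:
Y(J) = 15 + 3*J (Y(J) = 3*(5 + J) = 15 + 3*J)
N(4, 6) + Y(0)*30 = -7 + (15 + 3*0)*30 = -7 + (15 + 0)*30 = -7 + 15*30 = -7 + 450 = 443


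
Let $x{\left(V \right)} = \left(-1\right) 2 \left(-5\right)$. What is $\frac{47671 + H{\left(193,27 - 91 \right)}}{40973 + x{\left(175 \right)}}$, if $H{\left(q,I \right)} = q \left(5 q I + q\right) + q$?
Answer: $- \frac{11834567}{40983} \approx -288.77$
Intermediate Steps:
$x{\left(V \right)} = 10$ ($x{\left(V \right)} = \left(-2\right) \left(-5\right) = 10$)
$H{\left(q,I \right)} = q + q \left(q + 5 I q\right)$ ($H{\left(q,I \right)} = q \left(5 I q + q\right) + q = q \left(q + 5 I q\right) + q = q + q \left(q + 5 I q\right)$)
$\frac{47671 + H{\left(193,27 - 91 \right)}}{40973 + x{\left(175 \right)}} = \frac{47671 + 193 \left(1 + 193 + 5 \left(27 - 91\right) 193\right)}{40973 + 10} = \frac{47671 + 193 \left(1 + 193 + 5 \left(27 - 91\right) 193\right)}{40983} = \left(47671 + 193 \left(1 + 193 + 5 \left(-64\right) 193\right)\right) \frac{1}{40983} = \left(47671 + 193 \left(1 + 193 - 61760\right)\right) \frac{1}{40983} = \left(47671 + 193 \left(-61566\right)\right) \frac{1}{40983} = \left(47671 - 11882238\right) \frac{1}{40983} = \left(-11834567\right) \frac{1}{40983} = - \frac{11834567}{40983}$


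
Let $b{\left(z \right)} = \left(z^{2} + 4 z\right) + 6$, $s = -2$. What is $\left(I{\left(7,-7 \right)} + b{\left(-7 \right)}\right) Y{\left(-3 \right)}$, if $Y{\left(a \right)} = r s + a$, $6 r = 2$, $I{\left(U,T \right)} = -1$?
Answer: $- \frac{286}{3} \approx -95.333$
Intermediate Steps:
$r = \frac{1}{3}$ ($r = \frac{1}{6} \cdot 2 = \frac{1}{3} \approx 0.33333$)
$Y{\left(a \right)} = - \frac{2}{3} + a$ ($Y{\left(a \right)} = \frac{1}{3} \left(-2\right) + a = - \frac{2}{3} + a$)
$b{\left(z \right)} = 6 + z^{2} + 4 z$
$\left(I{\left(7,-7 \right)} + b{\left(-7 \right)}\right) Y{\left(-3 \right)} = \left(-1 + \left(6 + \left(-7\right)^{2} + 4 \left(-7\right)\right)\right) \left(- \frac{2}{3} - 3\right) = \left(-1 + \left(6 + 49 - 28\right)\right) \left(- \frac{11}{3}\right) = \left(-1 + 27\right) \left(- \frac{11}{3}\right) = 26 \left(- \frac{11}{3}\right) = - \frac{286}{3}$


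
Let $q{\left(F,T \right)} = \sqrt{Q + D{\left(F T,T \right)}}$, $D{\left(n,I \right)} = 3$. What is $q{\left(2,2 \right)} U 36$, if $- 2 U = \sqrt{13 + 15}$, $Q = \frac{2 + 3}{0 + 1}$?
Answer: $- 72 \sqrt{14} \approx -269.4$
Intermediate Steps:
$Q = 5$ ($Q = \frac{5}{1} = 5 \cdot 1 = 5$)
$U = - \sqrt{7}$ ($U = - \frac{\sqrt{13 + 15}}{2} = - \frac{\sqrt{28}}{2} = - \frac{2 \sqrt{7}}{2} = - \sqrt{7} \approx -2.6458$)
$q{\left(F,T \right)} = 2 \sqrt{2}$ ($q{\left(F,T \right)} = \sqrt{5 + 3} = \sqrt{8} = 2 \sqrt{2}$)
$q{\left(2,2 \right)} U 36 = 2 \sqrt{2} \left(- \sqrt{7}\right) 36 = - 2 \sqrt{14} \cdot 36 = - 72 \sqrt{14}$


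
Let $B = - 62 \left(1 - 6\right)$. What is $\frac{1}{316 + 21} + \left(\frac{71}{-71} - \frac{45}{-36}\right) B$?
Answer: $\frac{52237}{674} \approx 77.503$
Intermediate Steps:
$B = 310$ ($B = - 62 \left(1 - 6\right) = \left(-62\right) \left(-5\right) = 310$)
$\frac{1}{316 + 21} + \left(\frac{71}{-71} - \frac{45}{-36}\right) B = \frac{1}{316 + 21} + \left(\frac{71}{-71} - \frac{45}{-36}\right) 310 = \frac{1}{337} + \left(71 \left(- \frac{1}{71}\right) - - \frac{5}{4}\right) 310 = \frac{1}{337} + \left(-1 + \frac{5}{4}\right) 310 = \frac{1}{337} + \frac{1}{4} \cdot 310 = \frac{1}{337} + \frac{155}{2} = \frac{52237}{674}$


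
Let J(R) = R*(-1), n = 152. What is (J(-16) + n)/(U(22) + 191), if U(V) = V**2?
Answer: 56/225 ≈ 0.24889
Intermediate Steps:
J(R) = -R
(J(-16) + n)/(U(22) + 191) = (-1*(-16) + 152)/(22**2 + 191) = (16 + 152)/(484 + 191) = 168/675 = 168*(1/675) = 56/225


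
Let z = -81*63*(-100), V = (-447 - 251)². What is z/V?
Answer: 127575/121801 ≈ 1.0474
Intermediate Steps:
V = 487204 (V = (-698)² = 487204)
z = 510300 (z = -5103*(-100) = 510300)
z/V = 510300/487204 = 510300*(1/487204) = 127575/121801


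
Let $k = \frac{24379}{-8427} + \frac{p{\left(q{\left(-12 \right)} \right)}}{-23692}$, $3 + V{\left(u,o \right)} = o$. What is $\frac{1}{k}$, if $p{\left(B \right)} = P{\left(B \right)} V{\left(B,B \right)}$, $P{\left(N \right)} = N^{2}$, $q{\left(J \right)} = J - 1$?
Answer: $- \frac{49913121}{138700165} \approx -0.35986$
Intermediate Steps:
$q{\left(J \right)} = -1 + J$ ($q{\left(J \right)} = J - 1 = -1 + J$)
$V{\left(u,o \right)} = -3 + o$
$p{\left(B \right)} = B^{2} \left(-3 + B\right)$
$k = - \frac{138700165}{49913121}$ ($k = \frac{24379}{-8427} + \frac{\left(-1 - 12\right)^{2} \left(-3 - 13\right)}{-23692} = 24379 \left(- \frac{1}{8427}\right) + \left(-13\right)^{2} \left(-3 - 13\right) \left(- \frac{1}{23692}\right) = - \frac{24379}{8427} + 169 \left(-16\right) \left(- \frac{1}{23692}\right) = - \frac{24379}{8427} - - \frac{676}{5923} = - \frac{24379}{8427} + \frac{676}{5923} = - \frac{138700165}{49913121} \approx -2.7788$)
$\frac{1}{k} = \frac{1}{- \frac{138700165}{49913121}} = - \frac{49913121}{138700165}$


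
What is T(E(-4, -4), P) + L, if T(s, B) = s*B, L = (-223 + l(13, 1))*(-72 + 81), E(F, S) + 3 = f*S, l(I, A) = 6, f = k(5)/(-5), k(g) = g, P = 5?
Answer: -1948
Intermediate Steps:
f = -1 (f = 5/(-5) = 5*(-⅕) = -1)
E(F, S) = -3 - S
L = -1953 (L = (-223 + 6)*(-72 + 81) = -217*9 = -1953)
T(s, B) = B*s
T(E(-4, -4), P) + L = 5*(-3 - 1*(-4)) - 1953 = 5*(-3 + 4) - 1953 = 5*1 - 1953 = 5 - 1953 = -1948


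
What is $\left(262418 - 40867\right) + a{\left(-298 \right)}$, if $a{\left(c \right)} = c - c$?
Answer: $221551$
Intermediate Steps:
$a{\left(c \right)} = 0$
$\left(262418 - 40867\right) + a{\left(-298 \right)} = \left(262418 - 40867\right) + 0 = 221551 + 0 = 221551$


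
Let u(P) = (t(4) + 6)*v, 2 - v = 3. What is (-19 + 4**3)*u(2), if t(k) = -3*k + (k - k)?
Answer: 270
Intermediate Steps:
v = -1 (v = 2 - 1*3 = 2 - 3 = -1)
t(k) = -3*k (t(k) = -3*k + 0 = -3*k)
u(P) = 6 (u(P) = (-3*4 + 6)*(-1) = (-12 + 6)*(-1) = -6*(-1) = 6)
(-19 + 4**3)*u(2) = (-19 + 4**3)*6 = (-19 + 64)*6 = 45*6 = 270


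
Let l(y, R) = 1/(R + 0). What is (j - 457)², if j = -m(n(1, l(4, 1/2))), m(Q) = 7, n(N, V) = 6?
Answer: 215296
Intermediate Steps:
l(y, R) = 1/R
j = -7 (j = -1*7 = -7)
(j - 457)² = (-7 - 457)² = (-464)² = 215296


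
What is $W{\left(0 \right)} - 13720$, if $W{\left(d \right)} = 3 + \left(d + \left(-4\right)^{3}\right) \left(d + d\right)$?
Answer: $-13717$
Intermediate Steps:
$W{\left(d \right)} = 3 + 2 d \left(-64 + d\right)$ ($W{\left(d \right)} = 3 + \left(d - 64\right) 2 d = 3 + \left(-64 + d\right) 2 d = 3 + 2 d \left(-64 + d\right)$)
$W{\left(0 \right)} - 13720 = \left(3 - 0 + 2 \cdot 0^{2}\right) - 13720 = \left(3 + 0 + 2 \cdot 0\right) - 13720 = \left(3 + 0 + 0\right) - 13720 = 3 - 13720 = -13717$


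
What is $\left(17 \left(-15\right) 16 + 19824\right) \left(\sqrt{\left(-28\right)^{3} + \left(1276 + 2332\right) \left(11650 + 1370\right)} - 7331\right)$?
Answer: $-115419264 + 62976 \sqrt{2934638} \approx -7.5364 \cdot 10^{6}$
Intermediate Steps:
$\left(17 \left(-15\right) 16 + 19824\right) \left(\sqrt{\left(-28\right)^{3} + \left(1276 + 2332\right) \left(11650 + 1370\right)} - 7331\right) = \left(\left(-255\right) 16 + 19824\right) \left(\sqrt{-21952 + 3608 \cdot 13020} - 7331\right) = \left(-4080 + 19824\right) \left(\sqrt{-21952 + 46976160} - 7331\right) = 15744 \left(\sqrt{46954208} - 7331\right) = 15744 \left(4 \sqrt{2934638} - 7331\right) = 15744 \left(-7331 + 4 \sqrt{2934638}\right) = -115419264 + 62976 \sqrt{2934638}$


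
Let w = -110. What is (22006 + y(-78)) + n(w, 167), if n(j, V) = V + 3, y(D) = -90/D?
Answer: 288303/13 ≈ 22177.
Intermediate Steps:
n(j, V) = 3 + V
(22006 + y(-78)) + n(w, 167) = (22006 - 90/(-78)) + (3 + 167) = (22006 - 90*(-1/78)) + 170 = (22006 + 15/13) + 170 = 286093/13 + 170 = 288303/13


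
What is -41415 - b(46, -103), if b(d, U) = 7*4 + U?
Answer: -41340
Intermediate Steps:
b(d, U) = 28 + U
-41415 - b(46, -103) = -41415 - (28 - 103) = -41415 - 1*(-75) = -41415 + 75 = -41340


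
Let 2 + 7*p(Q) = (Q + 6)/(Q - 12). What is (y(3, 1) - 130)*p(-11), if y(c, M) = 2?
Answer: 5248/161 ≈ 32.596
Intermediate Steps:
p(Q) = -2/7 + (6 + Q)/(7*(-12 + Q)) (p(Q) = -2/7 + ((Q + 6)/(Q - 12))/7 = -2/7 + ((6 + Q)/(-12 + Q))/7 = -2/7 + (6 + Q)/(7*(-12 + Q)))
(y(3, 1) - 130)*p(-11) = (2 - 130)*((30 - 1*(-11))/(7*(-12 - 11))) = -128*(30 + 11)/(7*(-23)) = -128*(-1)*41/(7*23) = -128*(-41/161) = 5248/161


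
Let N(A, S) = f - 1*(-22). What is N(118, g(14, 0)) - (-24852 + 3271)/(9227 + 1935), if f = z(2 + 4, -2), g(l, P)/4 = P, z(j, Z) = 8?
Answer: 356441/11162 ≈ 31.933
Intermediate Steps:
g(l, P) = 4*P
f = 8
N(A, S) = 30 (N(A, S) = 8 - 1*(-22) = 8 + 22 = 30)
N(118, g(14, 0)) - (-24852 + 3271)/(9227 + 1935) = 30 - (-24852 + 3271)/(9227 + 1935) = 30 - (-21581)/11162 = 30 - 1*(-21581/11162) = 30 + 21581/11162 = 356441/11162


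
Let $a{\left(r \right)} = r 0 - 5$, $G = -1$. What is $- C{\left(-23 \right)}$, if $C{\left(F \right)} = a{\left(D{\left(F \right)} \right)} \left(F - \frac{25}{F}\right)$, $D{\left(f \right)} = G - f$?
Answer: $- \frac{2520}{23} \approx -109.57$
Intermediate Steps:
$D{\left(f \right)} = -1 - f$
$a{\left(r \right)} = -5$ ($a{\left(r \right)} = 0 - 5 = -5$)
$C{\left(F \right)} = - 5 F + \frac{125}{F}$ ($C{\left(F \right)} = - 5 \left(F - \frac{25}{F}\right) = - 5 F + \frac{125}{F}$)
$- C{\left(-23 \right)} = - (\left(-5\right) \left(-23\right) + \frac{125}{-23}) = - (115 + 125 \left(- \frac{1}{23}\right)) = - (115 - \frac{125}{23}) = \left(-1\right) \frac{2520}{23} = - \frac{2520}{23}$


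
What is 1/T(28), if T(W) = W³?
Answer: 1/21952 ≈ 4.5554e-5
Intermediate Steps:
1/T(28) = 1/(28³) = 1/21952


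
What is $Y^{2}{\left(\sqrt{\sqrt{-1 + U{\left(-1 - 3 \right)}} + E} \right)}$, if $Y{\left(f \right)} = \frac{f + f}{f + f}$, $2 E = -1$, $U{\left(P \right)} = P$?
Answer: $1$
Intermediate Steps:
$E = - \frac{1}{2}$ ($E = \frac{1}{2} \left(-1\right) = - \frac{1}{2} \approx -0.5$)
$Y{\left(f \right)} = 1$ ($Y{\left(f \right)} = \frac{2 f}{2 f} = 2 f \frac{1}{2 f} = 1$)
$Y^{2}{\left(\sqrt{\sqrt{-1 + U{\left(-1 - 3 \right)}} + E} \right)} = 1^{2} = 1$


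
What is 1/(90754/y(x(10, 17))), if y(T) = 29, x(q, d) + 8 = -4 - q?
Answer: 29/90754 ≈ 0.00031955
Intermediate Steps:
x(q, d) = -12 - q (x(q, d) = -8 + (-4 - q) = -12 - q)
1/(90754/y(x(10, 17))) = 1/(90754/29) = 29/90754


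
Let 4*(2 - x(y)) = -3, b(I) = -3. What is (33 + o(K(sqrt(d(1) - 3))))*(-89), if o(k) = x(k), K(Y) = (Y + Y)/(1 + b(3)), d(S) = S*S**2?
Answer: -12727/4 ≈ -3181.8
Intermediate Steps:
d(S) = S**3
x(y) = 11/4 (x(y) = 2 - 1/4*(-3) = 2 + 3/4 = 11/4)
K(Y) = -Y (K(Y) = (Y + Y)/(1 - 3) = (2*Y)/(-2) = (2*Y)*(-1/2) = -Y)
o(k) = 11/4
(33 + o(K(sqrt(d(1) - 3))))*(-89) = (33 + 11/4)*(-89) = (143/4)*(-89) = -12727/4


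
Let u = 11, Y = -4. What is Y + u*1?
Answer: 7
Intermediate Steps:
Y + u*1 = -4 + 11*1 = -4 + 11 = 7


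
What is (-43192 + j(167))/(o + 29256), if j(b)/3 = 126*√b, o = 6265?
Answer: -43192/35521 + 378*√167/35521 ≈ -1.0784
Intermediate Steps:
j(b) = 378*√b (j(b) = 3*(126*√b) = 378*√b)
(-43192 + j(167))/(o + 29256) = (-43192 + 378*√167)/(6265 + 29256) = (-43192 + 378*√167)/35521 = (-43192 + 378*√167)*(1/35521) = -43192/35521 + 378*√167/35521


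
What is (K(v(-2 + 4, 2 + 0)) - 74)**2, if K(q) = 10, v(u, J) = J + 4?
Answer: 4096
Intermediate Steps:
v(u, J) = 4 + J
(K(v(-2 + 4, 2 + 0)) - 74)**2 = (10 - 74)**2 = (-64)**2 = 4096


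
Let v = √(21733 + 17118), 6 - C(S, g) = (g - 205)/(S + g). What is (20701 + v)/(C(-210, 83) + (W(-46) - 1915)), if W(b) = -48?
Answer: -2629027/248661 - 127*√38851/248661 ≈ -10.673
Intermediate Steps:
C(S, g) = 6 - (-205 + g)/(S + g) (C(S, g) = 6 - (g - 205)/(S + g) = 6 - (-205 + g)/(S + g))
v = √38851 ≈ 197.11
(20701 + v)/(C(-210, 83) + (W(-46) - 1915)) = (20701 + √38851)/((205 + 5*83 + 6*(-210))/(-210 + 83) + (-48 - 1915)) = (20701 + √38851)/((205 + 415 - 1260)/(-127) - 1963) = (20701 + √38851)/(-1/127*(-640) - 1963) = (20701 + √38851)/(640/127 - 1963) = (20701 + √38851)/(-248661/127) = (20701 + √38851)*(-127/248661) = -2629027/248661 - 127*√38851/248661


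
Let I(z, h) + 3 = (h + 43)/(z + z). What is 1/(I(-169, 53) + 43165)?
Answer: 169/7294330 ≈ 2.3169e-5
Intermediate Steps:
I(z, h) = -3 + (43 + h)/(2*z) (I(z, h) = -3 + (h + 43)/(z + z) = -3 + (43 + h)/((2*z)) = -3 + (43 + h)*(1/(2*z)) = -3 + (43 + h)/(2*z))
1/(I(-169, 53) + 43165) = 1/((1/2)*(43 + 53 - 6*(-169))/(-169) + 43165) = 1/((1/2)*(-1/169)*(43 + 53 + 1014) + 43165) = 1/((1/2)*(-1/169)*1110 + 43165) = 1/(-555/169 + 43165) = 1/(7294330/169) = 169/7294330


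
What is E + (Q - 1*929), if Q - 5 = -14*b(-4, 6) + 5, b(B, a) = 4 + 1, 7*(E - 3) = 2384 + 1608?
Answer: -2910/7 ≈ -415.71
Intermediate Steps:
E = 4013/7 (E = 3 + (2384 + 1608)/7 = 3 + (⅐)*3992 = 3 + 3992/7 = 4013/7 ≈ 573.29)
b(B, a) = 5
Q = -60 (Q = 5 + (-14*5 + 5) = 5 + (-70 + 5) = 5 - 65 = -60)
E + (Q - 1*929) = 4013/7 + (-60 - 1*929) = 4013/7 + (-60 - 929) = 4013/7 - 989 = -2910/7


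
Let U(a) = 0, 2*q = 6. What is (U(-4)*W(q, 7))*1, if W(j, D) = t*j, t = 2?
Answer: 0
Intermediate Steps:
q = 3 (q = (½)*6 = 3)
W(j, D) = 2*j
(U(-4)*W(q, 7))*1 = (0*(2*3))*1 = (0*6)*1 = 0*1 = 0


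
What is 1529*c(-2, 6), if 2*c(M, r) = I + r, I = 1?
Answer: 10703/2 ≈ 5351.5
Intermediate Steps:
c(M, r) = 1/2 + r/2 (c(M, r) = (1 + r)/2 = 1/2 + r/2)
1529*c(-2, 6) = 1529*(1/2 + (1/2)*6) = 1529*(1/2 + 3) = 1529*(7/2) = 10703/2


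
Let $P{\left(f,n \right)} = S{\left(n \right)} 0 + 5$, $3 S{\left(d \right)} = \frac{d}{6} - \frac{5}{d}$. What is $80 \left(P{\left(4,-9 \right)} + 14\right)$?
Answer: $1520$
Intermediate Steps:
$S{\left(d \right)} = - \frac{5}{3 d} + \frac{d}{18}$ ($S{\left(d \right)} = \frac{\frac{d}{6} - \frac{5}{d}}{3} = \frac{- \frac{5}{d} + \frac{d}{6}}{3} = - \frac{5}{3 d} + \frac{d}{18}$)
$P{\left(f,n \right)} = 5$ ($P{\left(f,n \right)} = \frac{-30 + n^{2}}{18 n} 0 + 5 = 0 + 5 = 5$)
$80 \left(P{\left(4,-9 \right)} + 14\right) = 80 \left(5 + 14\right) = 80 \cdot 19 = 1520$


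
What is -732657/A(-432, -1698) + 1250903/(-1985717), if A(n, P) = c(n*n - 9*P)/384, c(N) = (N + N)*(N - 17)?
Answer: -2848299459279175/4496832702555621 ≈ -0.63340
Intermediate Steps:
c(N) = 2*N*(-17 + N) (c(N) = (2*N)*(-17 + N) = 2*N*(-17 + N))
A(n, P) = (n² - 9*P)*(-17 + n² - 9*P)/192 (A(n, P) = (2*(n*n - 9*P)*(-17 + (n*n - 9*P)))/384 = (2*(n² - 9*P)*(-17 + (n² - 9*P)))*(1/384) = (2*(n² - 9*P)*(-17 + n² - 9*P))*(1/384) = (n² - 9*P)*(-17 + n² - 9*P)/192)
-732657/A(-432, -1698) + 1250903/(-1985717) = -732657*192/((-1*(-432)² + 9*(-1698))*(17 - 1*(-432)² + 9*(-1698))) + 1250903/(-1985717) = -732657*192/((-1*186624 - 15282)*(17 - 1*186624 - 15282)) + 1250903*(-1/1985717) = -732657*192/((-186624 - 15282)*(17 - 186624 - 15282)) - 1250903/1985717 = -732657/((1/192)*(-201906)*(-201889)) - 1250903/1985717 = -732657/6793766739/32 - 1250903/1985717 = -732657*32/6793766739 - 1250903/1985717 = -7815008/2264588913 - 1250903/1985717 = -2848299459279175/4496832702555621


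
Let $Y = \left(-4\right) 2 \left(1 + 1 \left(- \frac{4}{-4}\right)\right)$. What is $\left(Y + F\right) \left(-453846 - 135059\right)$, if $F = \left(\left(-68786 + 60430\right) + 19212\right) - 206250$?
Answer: $115077926050$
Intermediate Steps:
$Y = -16$ ($Y = - 8 \left(1 + 1 \left(\left(-4\right) \left(- \frac{1}{4}\right)\right)\right) = - 8 \left(1 + 1 \cdot 1\right) = - 8 \left(1 + 1\right) = \left(-8\right) 2 = -16$)
$F = -195394$ ($F = \left(-8356 + 19212\right) - 206250 = 10856 - 206250 = -195394$)
$\left(Y + F\right) \left(-453846 - 135059\right) = \left(-16 - 195394\right) \left(-453846 - 135059\right) = \left(-195410\right) \left(-588905\right) = 115077926050$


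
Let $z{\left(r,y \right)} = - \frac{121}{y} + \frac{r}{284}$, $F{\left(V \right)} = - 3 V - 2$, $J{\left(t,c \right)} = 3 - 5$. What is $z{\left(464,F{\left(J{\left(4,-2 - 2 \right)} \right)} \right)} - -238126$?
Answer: $\frac{67619657}{284} \approx 2.381 \cdot 10^{5}$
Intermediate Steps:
$J{\left(t,c \right)} = -2$ ($J{\left(t,c \right)} = 3 - 5 = -2$)
$F{\left(V \right)} = -2 - 3 V$
$z{\left(r,y \right)} = - \frac{121}{y} + \frac{r}{284}$ ($z{\left(r,y \right)} = - \frac{121}{y} + r \frac{1}{284} = - \frac{121}{y} + \frac{r}{284}$)
$z{\left(464,F{\left(J{\left(4,-2 - 2 \right)} \right)} \right)} - -238126 = \left(- \frac{121}{-2 - -6} + \frac{1}{284} \cdot 464\right) - -238126 = \left(- \frac{121}{-2 + 6} + \frac{116}{71}\right) + 238126 = \left(- \frac{121}{4} + \frac{116}{71}\right) + 238126 = - \frac{8127}{284} + 238126 = \frac{67619657}{284}$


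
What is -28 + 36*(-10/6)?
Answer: -88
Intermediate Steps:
-28 + 36*(-10/6) = -28 + 36*(-10*⅙) = -28 + 36*(-5/3) = -28 - 60 = -88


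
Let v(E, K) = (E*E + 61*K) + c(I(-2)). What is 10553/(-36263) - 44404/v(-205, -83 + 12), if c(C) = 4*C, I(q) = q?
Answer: -1003961305/683303709 ≈ -1.4693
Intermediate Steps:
v(E, K) = -8 + E² + 61*K (v(E, K) = (E*E + 61*K) + 4*(-2) = (E² + 61*K) - 8 = -8 + E² + 61*K)
10553/(-36263) - 44404/v(-205, -83 + 12) = 10553/(-36263) - 44404/(-8 + (-205)² + 61*(-83 + 12)) = 10553*(-1/36263) - 44404/(-8 + 42025 + 61*(-71)) = -10553/36263 - 44404/(-8 + 42025 - 4331) = -10553/36263 - 44404/37686 = -10553/36263 - 44404*1/37686 = -10553/36263 - 22202/18843 = -1003961305/683303709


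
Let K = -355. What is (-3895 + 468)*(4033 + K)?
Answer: -12604506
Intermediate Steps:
(-3895 + 468)*(4033 + K) = (-3895 + 468)*(4033 - 355) = -3427*3678 = -12604506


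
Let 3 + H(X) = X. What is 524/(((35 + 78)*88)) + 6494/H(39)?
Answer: 2018600/11187 ≈ 180.44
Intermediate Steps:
H(X) = -3 + X
524/(((35 + 78)*88)) + 6494/H(39) = 524/(((35 + 78)*88)) + 6494/(-3 + 39) = 524/((113*88)) + 6494/36 = 524/9944 + 6494*(1/36) = 524*(1/9944) + 3247/18 = 131/2486 + 3247/18 = 2018600/11187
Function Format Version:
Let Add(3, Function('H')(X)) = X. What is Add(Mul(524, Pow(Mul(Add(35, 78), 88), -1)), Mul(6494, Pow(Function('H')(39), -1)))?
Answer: Rational(2018600, 11187) ≈ 180.44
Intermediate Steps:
Function('H')(X) = Add(-3, X)
Add(Mul(524, Pow(Mul(Add(35, 78), 88), -1)), Mul(6494, Pow(Function('H')(39), -1))) = Add(Mul(524, Pow(Mul(Add(35, 78), 88), -1)), Mul(6494, Pow(Add(-3, 39), -1))) = Add(Mul(524, Pow(Mul(113, 88), -1)), Mul(6494, Pow(36, -1))) = Add(Mul(524, Pow(9944, -1)), Mul(6494, Rational(1, 36))) = Add(Mul(524, Rational(1, 9944)), Rational(3247, 18)) = Add(Rational(131, 2486), Rational(3247, 18)) = Rational(2018600, 11187)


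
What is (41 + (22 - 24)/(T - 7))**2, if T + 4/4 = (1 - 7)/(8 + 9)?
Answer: 8573184/5041 ≈ 1700.7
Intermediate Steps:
T = -23/17 (T = -1 + (1 - 7)/(8 + 9) = -1 - 6/17 = -23/17 ≈ -1.3529)
(41 + (22 - 24)/(T - 7))**2 = (41 + (22 - 24)/(-23/17 - 7))**2 = (41 - 2/(-142/17))**2 = (41 - 2*(-17/142))**2 = (41 + 17/71)**2 = (2928/71)**2 = 8573184/5041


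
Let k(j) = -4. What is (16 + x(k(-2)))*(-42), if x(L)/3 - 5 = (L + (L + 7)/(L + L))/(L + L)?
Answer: -43869/32 ≈ -1370.9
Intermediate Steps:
x(L) = 15 + 3*(L + (7 + L)/(2*L))/(2*L) (x(L) = 15 + 3*((L + (L + 7)/(L + L))/(L + L)) = 15 + 3*((L + (7 + L)/((2*L)))/((2*L))) = 15 + 3*((L + (7 + L)*(1/(2*L)))*(1/(2*L))) = 15 + 3*((L + (7 + L)/(2*L))*(1/(2*L))) = 15 + 3*((L + (7 + L)/(2*L))/(2*L)) = 15 + 3*(L + (7 + L)/(2*L))/(2*L))
(16 + x(k(-2)))*(-42) = (16 + (¾)*(7 - 4 + 22*(-4)²)/(-4)²)*(-42) = (16 + (¾)*(1/16)*(7 - 4 + 22*16))*(-42) = (16 + (¾)*(1/16)*(7 - 4 + 352))*(-42) = (16 + (¾)*(1/16)*355)*(-42) = (16 + 1065/64)*(-42) = (2089/64)*(-42) = -43869/32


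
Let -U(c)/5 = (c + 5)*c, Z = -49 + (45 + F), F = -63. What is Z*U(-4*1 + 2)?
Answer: -2010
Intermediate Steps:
Z = -67 (Z = -49 + (45 - 63) = -49 - 18 = -67)
U(c) = -5*c*(5 + c) (U(c) = -5*(c + 5)*c = -5*(5 + c)*c = -5*c*(5 + c))
Z*U(-4*1 + 2) = -(-335)*(-4*1 + 2)*(5 + (-4*1 + 2)) = -(-335)*(-4 + 2)*(5 + (-4 + 2)) = -(-335)*(-2)*(5 - 2) = -(-335)*(-2)*3 = -67*30 = -2010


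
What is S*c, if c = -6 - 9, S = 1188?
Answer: -17820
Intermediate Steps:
c = -15
S*c = 1188*(-15) = -17820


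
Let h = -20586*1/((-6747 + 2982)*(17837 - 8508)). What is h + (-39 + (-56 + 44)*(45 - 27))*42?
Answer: -125391548588/11707895 ≈ -10710.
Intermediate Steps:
h = 6862/11707895 (h = -20586/(9329*(-3765)) = -20586/(-35123685) = -20586*(-1/35123685) = 6862/11707895 ≈ 0.00058610)
h + (-39 + (-56 + 44)*(45 - 27))*42 = 6862/11707895 + (-39 + (-56 + 44)*(45 - 27))*42 = 6862/11707895 + (-39 - 12*18)*42 = 6862/11707895 + (-39 - 216)*42 = 6862/11707895 - 255*42 = 6862/11707895 - 10710 = -125391548588/11707895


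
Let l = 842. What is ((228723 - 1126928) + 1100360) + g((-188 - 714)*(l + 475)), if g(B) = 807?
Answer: 202962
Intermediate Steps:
((228723 - 1126928) + 1100360) + g((-188 - 714)*(l + 475)) = ((228723 - 1126928) + 1100360) + 807 = (-898205 + 1100360) + 807 = 202155 + 807 = 202962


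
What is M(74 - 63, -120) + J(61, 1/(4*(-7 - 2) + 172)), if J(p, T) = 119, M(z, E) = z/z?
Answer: 120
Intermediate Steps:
M(z, E) = 1
M(74 - 63, -120) + J(61, 1/(4*(-7 - 2) + 172)) = 1 + 119 = 120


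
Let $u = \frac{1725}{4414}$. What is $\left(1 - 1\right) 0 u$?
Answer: $0$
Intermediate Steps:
$u = \frac{1725}{4414}$ ($u = 1725 \cdot \frac{1}{4414} = \frac{1725}{4414} \approx 0.3908$)
$\left(1 - 1\right) 0 u = \left(1 - 1\right) 0 \cdot \frac{1725}{4414} = 0 \cdot 0 \cdot \frac{1725}{4414} = 0 \cdot \frac{1725}{4414} = 0$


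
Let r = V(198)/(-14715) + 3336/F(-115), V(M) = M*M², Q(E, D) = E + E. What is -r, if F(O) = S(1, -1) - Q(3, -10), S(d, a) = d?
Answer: 130224/109 ≈ 1194.7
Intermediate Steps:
Q(E, D) = 2*E
F(O) = -5 (F(O) = 1 - 2*3 = 1 - 1*6 = 1 - 6 = -5)
V(M) = M³
r = -130224/109 (r = 198³/(-14715) + 3336/(-5) = 7762392*(-1/14715) + 3336*(-⅕) = -287496/545 - 3336/5 = -130224/109 ≈ -1194.7)
-r = -1*(-130224/109) = 130224/109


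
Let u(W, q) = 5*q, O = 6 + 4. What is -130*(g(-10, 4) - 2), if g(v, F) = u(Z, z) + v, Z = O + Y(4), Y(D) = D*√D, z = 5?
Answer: -1690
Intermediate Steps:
Y(D) = D^(3/2)
O = 10
Z = 18 (Z = 10 + 4^(3/2) = 10 + 8 = 18)
g(v, F) = 25 + v (g(v, F) = 5*5 + v = 25 + v)
-130*(g(-10, 4) - 2) = -130*((25 - 10) - 2) = -130*(15 - 2) = -130*13 = -1690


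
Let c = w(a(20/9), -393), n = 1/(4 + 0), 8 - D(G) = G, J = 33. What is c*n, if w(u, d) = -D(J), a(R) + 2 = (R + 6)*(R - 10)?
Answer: 25/4 ≈ 6.2500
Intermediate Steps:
D(G) = 8 - G
n = 1/4 ≈ 0.25000
a(R) = -2 + (-10 + R)*(6 + R) (a(R) = -2 + (R + 6)*(R - 10) = -2 + (6 + R)*(-10 + R) = -2 + (-10 + R)*(6 + R))
w(u, d) = 25 (w(u, d) = -(8 - 1*33) = -(8 - 33) = -1*(-25) = 25)
c = 25
c*n = 25*(1/4) = 25/4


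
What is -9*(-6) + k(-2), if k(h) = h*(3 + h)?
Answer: 52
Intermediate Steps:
-9*(-6) + k(-2) = -9*(-6) - 2*(3 - 2) = 54 - 2*1 = 54 - 2 = 52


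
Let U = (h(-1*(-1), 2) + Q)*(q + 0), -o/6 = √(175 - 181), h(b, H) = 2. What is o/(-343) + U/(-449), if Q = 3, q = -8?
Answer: 40/449 + 6*I*√6/343 ≈ 0.089087 + 0.042848*I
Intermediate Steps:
o = -6*I*√6 (o = -6*√(175 - 181) = -6*I*√6 ≈ -14.697*I)
U = -40 (U = (2 + 3)*(-8 + 0) = 5*(-8) = -40)
o/(-343) + U/(-449) = -6*I*√6/(-343) - 40/(-449) = -6*I*√6*(-1/343) - 40*(-1/449) = 6*I*√6/343 + 40/449 = 40/449 + 6*I*√6/343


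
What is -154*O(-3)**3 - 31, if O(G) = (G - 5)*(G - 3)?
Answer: -17031199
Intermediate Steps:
O(G) = (-5 + G)*(-3 + G)
-154*O(-3)**3 - 31 = -154*(15 + (-3)**2 - 8*(-3))**3 - 31 = -154*(15 + 9 + 24)**3 - 31 = -154*48**3 - 31 = -154*110592 - 31 = -17031168 - 31 = -17031199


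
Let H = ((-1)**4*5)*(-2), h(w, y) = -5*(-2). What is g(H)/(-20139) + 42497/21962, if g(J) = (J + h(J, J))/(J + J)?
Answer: 42497/21962 ≈ 1.9350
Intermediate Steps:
h(w, y) = 10
H = -10 (H = (1*5)*(-2) = 5*(-2) = -10)
g(J) = (10 + J)/(2*J) (g(J) = (J + 10)/(J + J) = (10 + J)/((2*J)) = (10 + J)*(1/(2*J)) = (10 + J)/(2*J))
g(H)/(-20139) + 42497/21962 = ((1/2)*(10 - 10)/(-10))/(-20139) + 42497/21962 = ((1/2)*(-1/10)*0)*(-1/20139) + 42497*(1/21962) = 0*(-1/20139) + 42497/21962 = 0 + 42497/21962 = 42497/21962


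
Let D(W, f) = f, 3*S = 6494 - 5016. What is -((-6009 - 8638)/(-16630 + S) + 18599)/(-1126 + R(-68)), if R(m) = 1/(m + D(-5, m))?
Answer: 30615596786/1853417111 ≈ 16.518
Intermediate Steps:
S = 1478/3 (S = (6494 - 5016)/3 = (1/3)*1478 = 1478/3 ≈ 492.67)
R(m) = 1/(2*m) (R(m) = 1/(m + m) = 1/(2*m))
-((-6009 - 8638)/(-16630 + S) + 18599)/(-1126 + R(-68)) = -((-6009 - 8638)/(-16630 + 1478/3) + 18599)/(-1126 + (1/2)/(-68)) = -(-14647/(-48412/3) + 18599)/(-1126 + (1/2)*(-1/68)) = -(-14647*(-3/48412) + 18599)/(-1126 - 1/136) = -(43941/48412 + 18599)/(-153137/136) = -900458729*(-136)/(48412*153137) = -1*(-30615596786/1853417111) = 30615596786/1853417111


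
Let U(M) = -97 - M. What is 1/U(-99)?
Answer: ½ ≈ 0.50000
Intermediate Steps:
1/U(-99) = 1/(-97 - 1*(-99)) = 1/(-97 + 99) = 1/2 = ½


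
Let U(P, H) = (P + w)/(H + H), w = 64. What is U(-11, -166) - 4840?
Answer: -1606933/332 ≈ -4840.2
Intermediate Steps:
U(P, H) = (64 + P)/(2*H) (U(P, H) = (P + 64)/(H + H) = (64 + P)/((2*H)) = (64 + P)*(1/(2*H)) = (64 + P)/(2*H))
U(-11, -166) - 4840 = (1/2)*(64 - 11)/(-166) - 4840 = (1/2)*(-1/166)*53 - 4840 = -53/332 - 4840 = -1606933/332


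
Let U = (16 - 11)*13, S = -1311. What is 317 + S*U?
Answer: -84898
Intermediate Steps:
U = 65 (U = 5*13 = 65)
317 + S*U = 317 - 1311*65 = 317 - 85215 = -84898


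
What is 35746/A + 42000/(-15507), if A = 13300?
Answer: -714463/34373850 ≈ -0.020785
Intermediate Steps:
35746/A + 42000/(-15507) = 35746/13300 + 42000/(-15507) = 35746*(1/13300) + 42000*(-1/15507) = 17873/6650 - 14000/5169 = -714463/34373850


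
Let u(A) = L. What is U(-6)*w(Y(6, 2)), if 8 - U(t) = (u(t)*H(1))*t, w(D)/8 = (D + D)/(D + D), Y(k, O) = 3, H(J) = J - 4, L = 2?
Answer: -224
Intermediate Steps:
H(J) = -4 + J
u(A) = 2
w(D) = 8 (w(D) = 8*((D + D)/(D + D)) = 8*((2*D)/((2*D))) = 8*((2*D)*(1/(2*D))) = 8*1 = 8)
U(t) = 8 + 6*t (U(t) = 8 - 2*(-4 + 1)*t = 8 - 2*(-3)*t = 8 - (-6)*t = 8 + 6*t)
U(-6)*w(Y(6, 2)) = (8 + 6*(-6))*8 = (8 - 36)*8 = -28*8 = -224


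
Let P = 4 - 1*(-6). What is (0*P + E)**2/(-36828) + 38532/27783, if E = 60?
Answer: 4071104/3158001 ≈ 1.2891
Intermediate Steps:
P = 10 (P = 4 + 6 = 10)
(0*P + E)**2/(-36828) + 38532/27783 = (0*10 + 60)**2/(-36828) + 38532/27783 = (0 + 60)**2*(-1/36828) + 38532*(1/27783) = 60**2*(-1/36828) + 12844/9261 = 3600*(-1/36828) + 12844/9261 = -100/1023 + 12844/9261 = 4071104/3158001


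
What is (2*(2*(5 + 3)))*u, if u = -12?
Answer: -384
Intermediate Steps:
(2*(2*(5 + 3)))*u = (2*(2*(5 + 3)))*(-12) = (2*(2*8))*(-12) = (2*16)*(-12) = 32*(-12) = -384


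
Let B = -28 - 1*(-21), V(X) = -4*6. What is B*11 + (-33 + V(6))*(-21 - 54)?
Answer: 4198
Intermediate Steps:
V(X) = -24
B = -7 (B = -28 + 21 = -7)
B*11 + (-33 + V(6))*(-21 - 54) = -7*11 + (-33 - 24)*(-21 - 54) = -77 - 57*(-75) = -77 + 4275 = 4198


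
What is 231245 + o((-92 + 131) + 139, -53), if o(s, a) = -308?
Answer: 230937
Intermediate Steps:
231245 + o((-92 + 131) + 139, -53) = 231245 - 308 = 230937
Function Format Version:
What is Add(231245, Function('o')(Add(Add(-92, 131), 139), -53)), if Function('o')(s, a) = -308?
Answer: 230937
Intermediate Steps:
Add(231245, Function('o')(Add(Add(-92, 131), 139), -53)) = Add(231245, -308) = 230937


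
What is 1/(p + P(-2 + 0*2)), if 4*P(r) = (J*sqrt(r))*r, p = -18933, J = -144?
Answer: -6311/119489619 - 8*I*sqrt(2)/39829873 ≈ -5.2816e-5 - 2.8405e-7*I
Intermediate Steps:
P(r) = -36*r**(3/2) (P(r) = ((-144*sqrt(r))*r)/4 = (-144*r**(3/2))/4 = -36*r**(3/2))
1/(p + P(-2 + 0*2)) = 1/(-18933 - 36*(-2 + 0*2)**(3/2)) = 1/(-18933 - 36*(-2 + 0)**(3/2)) = 1/(-18933 - (-72)*I*sqrt(2)) = 1/(-18933 + 72*I*sqrt(2))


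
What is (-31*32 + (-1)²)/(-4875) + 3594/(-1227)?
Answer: -5434931/1993875 ≈ -2.7258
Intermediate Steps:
(-31*32 + (-1)²)/(-4875) + 3594/(-1227) = (-992 + 1)*(-1/4875) + 3594*(-1/1227) = -991*(-1/4875) - 1198/409 = 991/4875 - 1198/409 = -5434931/1993875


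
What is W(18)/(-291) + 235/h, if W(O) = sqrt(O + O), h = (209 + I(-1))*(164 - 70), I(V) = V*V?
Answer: -71/8148 ≈ -0.0087138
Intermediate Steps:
I(V) = V**2
h = 19740 (h = (209 + (-1)**2)*(164 - 70) = (209 + 1)*94 = 210*94 = 19740)
W(O) = sqrt(2)*sqrt(O) (W(O) = sqrt(2*O) = sqrt(2)*sqrt(O))
W(18)/(-291) + 235/h = (sqrt(2)*sqrt(18))/(-291) + 235/19740 = (sqrt(2)*(3*sqrt(2)))*(-1/291) + 235*(1/19740) = 6*(-1/291) + 1/84 = -2/97 + 1/84 = -71/8148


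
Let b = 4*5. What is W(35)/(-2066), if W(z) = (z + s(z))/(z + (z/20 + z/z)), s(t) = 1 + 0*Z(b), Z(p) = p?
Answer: -72/155983 ≈ -0.00046159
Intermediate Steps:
b = 20
s(t) = 1 (s(t) = 1 + 0*20 = 1 + 0 = 1)
W(z) = (1 + z)/(1 + 21*z/20) (W(z) = (z + 1)/(z + (z/20 + z/z)) = (1 + z)/(z + (z*(1/20) + 1)) = (1 + z)/(z + (z/20 + 1)) = (1 + z)/(z + (1 + z/20)) = (1 + z)/(1 + 21*z/20))
W(35)/(-2066) = (20*(1 + 35)/(20 + 21*35))/(-2066) = (20*36/(20 + 735))*(-1/2066) = (20*36/755)*(-1/2066) = (20*(1/755)*36)*(-1/2066) = (144/151)*(-1/2066) = -72/155983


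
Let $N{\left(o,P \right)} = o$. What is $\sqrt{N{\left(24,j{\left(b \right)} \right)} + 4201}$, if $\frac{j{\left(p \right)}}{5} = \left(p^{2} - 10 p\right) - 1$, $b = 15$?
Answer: $65$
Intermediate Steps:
$j{\left(p \right)} = -5 - 50 p + 5 p^{2}$ ($j{\left(p \right)} = 5 \left(\left(p^{2} - 10 p\right) - 1\right) = 5 \left(-1 + p^{2} - 10 p\right) = -5 - 50 p + 5 p^{2}$)
$\sqrt{N{\left(24,j{\left(b \right)} \right)} + 4201} = \sqrt{24 + 4201} = \sqrt{4225} = 65$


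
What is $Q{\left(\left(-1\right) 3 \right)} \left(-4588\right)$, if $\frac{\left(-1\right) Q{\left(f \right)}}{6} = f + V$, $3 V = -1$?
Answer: $-91760$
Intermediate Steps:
$V = - \frac{1}{3}$ ($V = \frac{1}{3} \left(-1\right) = - \frac{1}{3} \approx -0.33333$)
$Q{\left(f \right)} = 2 - 6 f$ ($Q{\left(f \right)} = - 6 \left(f - \frac{1}{3}\right) = - 6 \left(- \frac{1}{3} + f\right) = 2 - 6 f$)
$Q{\left(\left(-1\right) 3 \right)} \left(-4588\right) = \left(2 - 6 \left(\left(-1\right) 3\right)\right) \left(-4588\right) = \left(2 - -18\right) \left(-4588\right) = \left(2 + 18\right) \left(-4588\right) = 20 \left(-4588\right) = -91760$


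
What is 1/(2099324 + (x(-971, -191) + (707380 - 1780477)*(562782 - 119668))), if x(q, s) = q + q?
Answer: -1/475502206676 ≈ -2.1030e-12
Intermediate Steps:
x(q, s) = 2*q
1/(2099324 + (x(-971, -191) + (707380 - 1780477)*(562782 - 119668))) = 1/(2099324 + (2*(-971) + (707380 - 1780477)*(562782 - 119668))) = 1/(2099324 + (-1942 - 1073097*443114)) = 1/(2099324 + (-1942 - 475504304058)) = 1/(2099324 - 475504306000) = 1/(-475502206676) = -1/475502206676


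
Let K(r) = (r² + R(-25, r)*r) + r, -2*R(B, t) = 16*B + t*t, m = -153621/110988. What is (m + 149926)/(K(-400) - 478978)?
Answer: 1848870363/389698870504 ≈ 0.0047444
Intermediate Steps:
m = -17069/12332 (m = -153621*1/110988 = -17069/12332 ≈ -1.3841)
R(B, t) = -8*B - t²/2 (R(B, t) = -(16*B + t*t)/2 = -(16*B + t²)/2 = -(t² + 16*B)/2 = -8*B - t²/2)
K(r) = r + r² + r*(200 - r²/2) (K(r) = (r² + (-8*(-25) - r²/2)*r) + r = (r² + (200 - r²/2)*r) + r = (r² + r*(200 - r²/2)) + r = r + r² + r*(200 - r²/2))
(m + 149926)/(K(-400) - 478978) = (-17069/12332 + 149926)/((½)*(-400)*(402 - 1*(-400)² + 2*(-400)) - 478978) = 1848870363/(12332*((½)*(-400)*(402 - 1*160000 - 800) - 478978)) = 1848870363/(12332*((½)*(-400)*(402 - 160000 - 800) - 478978)) = 1848870363/(12332*((½)*(-400)*(-160398) - 478978)) = 1848870363/(12332*(32079600 - 478978)) = (1848870363/12332)/31600622 = (1848870363/12332)*(1/31600622) = 1848870363/389698870504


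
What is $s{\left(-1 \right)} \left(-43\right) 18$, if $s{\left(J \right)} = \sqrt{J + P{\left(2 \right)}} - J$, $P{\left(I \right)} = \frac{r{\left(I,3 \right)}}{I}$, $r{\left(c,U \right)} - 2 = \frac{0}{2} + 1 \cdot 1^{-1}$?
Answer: $-774 - 387 \sqrt{2} \approx -1321.3$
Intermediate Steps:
$r{\left(c,U \right)} = 3$ ($r{\left(c,U \right)} = 2 + \left(\frac{0}{2} + 1 \cdot 1^{-1}\right) = 2 + \left(0 \cdot \frac{1}{2} + 1 \cdot 1\right) = 2 + \left(0 + 1\right) = 2 + 1 = 3$)
$P{\left(I \right)} = \frac{3}{I}$
$s{\left(J \right)} = \sqrt{\frac{3}{2} + J} - J$ ($s{\left(J \right)} = \sqrt{J + \frac{3}{2}} - J = \sqrt{\frac{3}{2} + J} - J$)
$s{\left(-1 \right)} \left(-43\right) 18 = \left(\frac{\sqrt{6 + 4 \left(-1\right)}}{2} - -1\right) \left(-43\right) 18 = \left(\frac{\sqrt{6 - 4}}{2} + 1\right) \left(-43\right) 18 = \left(\frac{\sqrt{2}}{2} + 1\right) \left(-43\right) 18 = \left(1 + \frac{\sqrt{2}}{2}\right) \left(-43\right) 18 = \left(-43 - \frac{43 \sqrt{2}}{2}\right) 18 = -774 - 387 \sqrt{2}$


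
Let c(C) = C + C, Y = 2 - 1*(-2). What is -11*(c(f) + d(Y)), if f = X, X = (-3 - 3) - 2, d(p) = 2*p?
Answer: 88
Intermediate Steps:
Y = 4 (Y = 2 + 2 = 4)
X = -8 (X = -6 - 2 = -8)
f = -8
c(C) = 2*C
-11*(c(f) + d(Y)) = -11*(2*(-8) + 2*4) = -11*(-16 + 8) = -11*(-8) = 88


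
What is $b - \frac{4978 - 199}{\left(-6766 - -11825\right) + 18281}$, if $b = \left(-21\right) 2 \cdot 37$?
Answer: $- \frac{12091713}{7780} \approx -1554.2$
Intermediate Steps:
$b = -1554$ ($b = \left(-42\right) 37 = -1554$)
$b - \frac{4978 - 199}{\left(-6766 - -11825\right) + 18281} = -1554 - \frac{4978 - 199}{\left(-6766 - -11825\right) + 18281} = -1554 - \frac{4779}{\left(-6766 + 11825\right) + 18281} = -1554 - \frac{4779}{5059 + 18281} = -1554 - \frac{4779}{23340} = -1554 - 4779 \cdot \frac{1}{23340} = -1554 - \frac{1593}{7780} = - \frac{12091713}{7780}$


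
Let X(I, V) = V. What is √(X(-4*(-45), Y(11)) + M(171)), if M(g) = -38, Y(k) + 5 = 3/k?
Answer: I*√5170/11 ≈ 6.5366*I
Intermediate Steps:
Y(k) = -5 + 3/k
√(X(-4*(-45), Y(11)) + M(171)) = √((-5 + 3/11) - 38) = √(-52/11 - 38) = √(-470/11) = I*√5170/11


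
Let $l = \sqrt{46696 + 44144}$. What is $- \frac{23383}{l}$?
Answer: $- \frac{23383 \sqrt{22710}}{45420} \approx -77.582$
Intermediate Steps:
$l = 2 \sqrt{22710}$ ($l = \sqrt{90840} = 2 \sqrt{22710} \approx 301.4$)
$- \frac{23383}{l} = - \frac{23383}{2 \sqrt{22710}} = - 23383 \frac{\sqrt{22710}}{45420} = - \frac{23383 \sqrt{22710}}{45420}$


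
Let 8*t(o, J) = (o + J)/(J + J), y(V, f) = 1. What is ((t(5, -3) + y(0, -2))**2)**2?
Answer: 279841/331776 ≈ 0.84346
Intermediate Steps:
t(o, J) = (J + o)/(16*J) (t(o, J) = ((o + J)/(J + J))/8 = ((J + o)/((2*J)))/8 = ((J + o)*(1/(2*J)))/8 = ((J + o)/(2*J))/8 = (J + o)/(16*J))
((t(5, -3) + y(0, -2))**2)**2 = (((1/16)*(-3 + 5)/(-3) + 1)**2)**2 = (((1/16)*(-1/3)*2 + 1)**2)**2 = ((-1/24 + 1)**2)**2 = ((23/24)**2)**2 = (529/576)**2 = 279841/331776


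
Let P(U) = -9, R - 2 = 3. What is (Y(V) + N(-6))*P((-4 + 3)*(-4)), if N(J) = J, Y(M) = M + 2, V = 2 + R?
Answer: -27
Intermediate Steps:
R = 5 (R = 2 + 3 = 5)
V = 7 (V = 2 + 5 = 7)
Y(M) = 2 + M
(Y(V) + N(-6))*P((-4 + 3)*(-4)) = ((2 + 7) - 6)*(-9) = (9 - 6)*(-9) = 3*(-9) = -27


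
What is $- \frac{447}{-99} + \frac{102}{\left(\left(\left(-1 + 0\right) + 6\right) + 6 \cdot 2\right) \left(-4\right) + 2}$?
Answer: $\frac{98}{33} \approx 2.9697$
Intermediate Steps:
$- \frac{447}{-99} + \frac{102}{\left(\left(\left(-1 + 0\right) + 6\right) + 6 \cdot 2\right) \left(-4\right) + 2} = \left(-447\right) \left(- \frac{1}{99}\right) + \frac{102}{\left(\left(-1 + 6\right) + 12\right) \left(-4\right) + 2} = \frac{149}{33} + \frac{102}{\left(5 + 12\right) \left(-4\right) + 2} = \frac{149}{33} + \frac{102}{17 \left(-4\right) + 2} = \frac{149}{33} + \frac{102}{-68 + 2} = \frac{149}{33} + \frac{102}{-66} = \frac{149}{33} + 102 \left(- \frac{1}{66}\right) = \frac{149}{33} - \frac{17}{11} = \frac{98}{33}$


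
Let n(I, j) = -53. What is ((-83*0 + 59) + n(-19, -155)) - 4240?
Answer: -4234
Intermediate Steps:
((-83*0 + 59) + n(-19, -155)) - 4240 = ((-83*0 + 59) - 53) - 4240 = ((0 + 59) - 53) - 4240 = (59 - 53) - 4240 = 6 - 4240 = -4234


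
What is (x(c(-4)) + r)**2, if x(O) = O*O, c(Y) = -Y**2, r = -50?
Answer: 42436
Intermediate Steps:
x(O) = O**2
(x(c(-4)) + r)**2 = ((-1*(-4)**2)**2 - 50)**2 = ((-1*16)**2 - 50)**2 = ((-16)**2 - 50)**2 = (256 - 50)**2 = 206**2 = 42436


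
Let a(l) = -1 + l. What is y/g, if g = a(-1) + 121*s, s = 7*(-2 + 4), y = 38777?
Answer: 38777/1692 ≈ 22.918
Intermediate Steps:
s = 14 (s = 7*2 = 14)
g = 1692 (g = (-1 - 1) + 121*14 = -2 + 1694 = 1692)
y/g = 38777/1692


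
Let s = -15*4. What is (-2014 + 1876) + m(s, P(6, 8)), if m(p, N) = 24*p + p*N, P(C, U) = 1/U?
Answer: -3171/2 ≈ -1585.5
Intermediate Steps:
s = -60
m(p, N) = 24*p + N*p
(-2014 + 1876) + m(s, P(6, 8)) = (-2014 + 1876) - 60*(24 + 1/8) = -138 - 60*(24 + ⅛) = -138 - 60*193/8 = -138 - 2895/2 = -3171/2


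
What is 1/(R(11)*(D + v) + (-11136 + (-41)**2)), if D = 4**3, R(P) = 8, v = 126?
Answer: -1/7935 ≈ -0.00012602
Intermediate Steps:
D = 64
1/(R(11)*(D + v) + (-11136 + (-41)**2)) = 1/(8*(64 + 126) + (-11136 + (-41)**2)) = 1/(8*190 + (-11136 + 1681)) = 1/(1520 - 9455) = 1/(-7935) = -1/7935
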